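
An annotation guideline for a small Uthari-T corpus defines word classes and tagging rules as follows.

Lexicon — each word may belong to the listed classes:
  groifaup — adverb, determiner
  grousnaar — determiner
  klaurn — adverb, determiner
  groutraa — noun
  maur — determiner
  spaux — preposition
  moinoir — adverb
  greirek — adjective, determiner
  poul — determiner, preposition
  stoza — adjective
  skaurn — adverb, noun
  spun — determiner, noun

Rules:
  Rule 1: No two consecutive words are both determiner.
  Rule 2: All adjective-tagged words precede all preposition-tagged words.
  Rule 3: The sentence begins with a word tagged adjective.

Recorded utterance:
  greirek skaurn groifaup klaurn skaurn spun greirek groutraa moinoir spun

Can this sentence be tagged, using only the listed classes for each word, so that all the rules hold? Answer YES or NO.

YES

Candidates per position — 1:greirek {adjective,determiner}; 2:skaurn {adverb,noun}; 3:groifaup {adverb,determiner}; 4:klaurn {adverb,determiner}; 5:skaurn {adverb,noun}; 6:spun {determiner,noun}; 7:greirek {adjective,determiner}; 8:groutraa {noun}; 9:moinoir {adverb}; 10:spun {determiner,noun}.
One satisfying assignment: adjective adverb adverb adverb noun determiner adjective noun adverb noun.
Verifying each rule — rule 1 holds; rule 2 holds; rule 3 holds.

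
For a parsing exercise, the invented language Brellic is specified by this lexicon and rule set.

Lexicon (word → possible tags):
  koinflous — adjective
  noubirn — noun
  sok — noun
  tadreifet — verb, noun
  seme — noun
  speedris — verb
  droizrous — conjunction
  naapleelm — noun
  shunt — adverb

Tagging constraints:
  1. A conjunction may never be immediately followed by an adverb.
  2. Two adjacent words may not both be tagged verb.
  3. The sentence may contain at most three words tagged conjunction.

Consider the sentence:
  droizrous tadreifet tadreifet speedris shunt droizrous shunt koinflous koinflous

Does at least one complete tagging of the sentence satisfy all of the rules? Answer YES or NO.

Candidates per position — 1:droizrous {conjunction}; 2:tadreifet {verb,noun}; 3:tadreifet {verb,noun}; 4:speedris {verb}; 5:shunt {adverb}; 6:droizrous {conjunction}; 7:shunt {adverb}; 8:koinflous {adjective}; 9:koinflous {adjective}.
Rule 1 cannot be satisfied by any choice of tags from the lexicon.
So there is no consistent tagging.

NO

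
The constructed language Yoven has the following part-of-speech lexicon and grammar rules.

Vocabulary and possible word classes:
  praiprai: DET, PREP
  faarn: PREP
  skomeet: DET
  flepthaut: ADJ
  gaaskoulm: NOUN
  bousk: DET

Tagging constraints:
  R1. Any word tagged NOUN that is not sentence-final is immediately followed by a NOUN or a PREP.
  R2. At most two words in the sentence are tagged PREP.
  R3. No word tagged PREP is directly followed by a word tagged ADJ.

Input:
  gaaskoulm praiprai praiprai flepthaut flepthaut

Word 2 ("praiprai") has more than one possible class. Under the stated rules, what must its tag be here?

PREP

Candidates per position — 1:gaaskoulm {NOUN}; 2:praiprai {DET,PREP}; 3:praiprai {DET,PREP}; 4:flepthaut {ADJ}; 5:flepthaut {ADJ}.
At position 2, choosing DET makes rule 1 impossible to satisfy; hence PREP.
At position 3, choosing PREP makes rule 3 impossible to satisfy; hence DET.
That leaves exactly one tagging: NOUN PREP DET ADJ ADJ.
Rule-by-rule: rule 1 holds; rule 2 holds; rule 3 holds.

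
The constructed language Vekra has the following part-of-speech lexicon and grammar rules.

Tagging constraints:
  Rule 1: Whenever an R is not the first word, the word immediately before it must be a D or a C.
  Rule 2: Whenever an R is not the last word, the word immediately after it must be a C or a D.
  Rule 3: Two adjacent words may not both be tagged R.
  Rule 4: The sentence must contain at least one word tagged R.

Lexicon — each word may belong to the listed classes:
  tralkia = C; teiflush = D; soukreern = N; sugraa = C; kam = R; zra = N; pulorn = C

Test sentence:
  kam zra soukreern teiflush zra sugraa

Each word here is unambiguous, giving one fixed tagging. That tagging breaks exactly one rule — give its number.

2

Fixed tagging: R N N D N C.
Applying the rules: R1 holds, R2 violated, R3 holds, R4 holds.
Only rule 2 fails.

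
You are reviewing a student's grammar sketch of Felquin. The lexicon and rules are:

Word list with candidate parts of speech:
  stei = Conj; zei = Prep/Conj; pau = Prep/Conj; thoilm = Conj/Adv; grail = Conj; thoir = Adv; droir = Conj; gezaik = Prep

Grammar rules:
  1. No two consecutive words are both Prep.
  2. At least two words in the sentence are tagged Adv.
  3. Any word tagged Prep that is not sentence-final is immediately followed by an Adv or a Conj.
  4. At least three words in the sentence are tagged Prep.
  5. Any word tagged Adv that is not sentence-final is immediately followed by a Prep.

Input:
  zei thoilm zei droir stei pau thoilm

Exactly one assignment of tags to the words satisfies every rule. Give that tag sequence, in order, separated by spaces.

Candidates per position — 1:zei {Prep,Conj}; 2:thoilm {Conj,Adv}; 3:zei {Prep,Conj}; 4:droir {Conj}; 5:stei {Conj}; 6:pau {Prep,Conj}; 7:thoilm {Conj,Adv}.
If word 1 were Conj, no tagging could satisfy rule 4; so word 1 is Prep.
If word 2 were Conj, no tagging could satisfy rule 2; so word 2 is Adv.
If word 3 were Conj, no tagging could satisfy rule 4; so word 3 is Prep.
If word 6 were Conj, no tagging could satisfy rule 4; so word 6 is Prep.
If word 7 were Conj, no tagging could satisfy rule 2; so word 7 is Adv.
The only consistent sequence is: Prep Adv Prep Conj Conj Prep Adv.
Rule-by-rule: rule 1 holds; rule 2 holds; rule 3 holds; rule 4 holds; rule 5 holds.

Prep Adv Prep Conj Conj Prep Adv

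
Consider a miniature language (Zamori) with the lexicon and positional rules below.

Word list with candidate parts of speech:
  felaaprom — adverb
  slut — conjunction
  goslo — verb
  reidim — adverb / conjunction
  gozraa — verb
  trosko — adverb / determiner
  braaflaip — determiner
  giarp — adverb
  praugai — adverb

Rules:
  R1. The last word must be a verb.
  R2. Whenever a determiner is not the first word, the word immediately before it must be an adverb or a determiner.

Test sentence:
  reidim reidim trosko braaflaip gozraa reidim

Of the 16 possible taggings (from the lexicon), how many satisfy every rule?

Candidates per position — 1:reidim {adverb,conjunction}; 2:reidim {adverb,conjunction}; 3:trosko {adverb,determiner}; 4:braaflaip {determiner}; 5:gozraa {verb}; 6:reidim {adverb,conjunction}.
There are 16 candidate sequences in total.
Rule 1 cannot be satisfied by any choice of tags from the lexicon.
So there is no consistent tagging.
Count = 0.

0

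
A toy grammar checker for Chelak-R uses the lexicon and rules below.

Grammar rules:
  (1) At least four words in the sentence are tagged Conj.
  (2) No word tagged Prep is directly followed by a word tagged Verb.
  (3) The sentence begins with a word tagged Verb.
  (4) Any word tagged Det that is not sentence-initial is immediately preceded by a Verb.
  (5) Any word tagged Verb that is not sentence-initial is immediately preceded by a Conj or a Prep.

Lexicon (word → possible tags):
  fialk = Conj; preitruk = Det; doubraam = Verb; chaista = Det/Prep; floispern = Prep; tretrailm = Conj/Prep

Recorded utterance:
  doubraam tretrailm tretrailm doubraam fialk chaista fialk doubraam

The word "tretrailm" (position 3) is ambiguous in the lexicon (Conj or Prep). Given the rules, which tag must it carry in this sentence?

Candidates per position — 1:doubraam {Verb}; 2:tretrailm {Conj,Prep}; 3:tretrailm {Conj,Prep}; 4:doubraam {Verb}; 5:fialk {Conj}; 6:chaista {Det,Prep}; 7:fialk {Conj}; 8:doubraam {Verb}.
If word 2 were Prep, no tagging could satisfy rule 1; so word 2 is Conj.
If word 3 were Prep, no tagging could satisfy rule 1; so word 3 is Conj.
If word 6 were Det, no tagging could satisfy rule 4; so word 6 is Prep.
So the tagging must be: Verb Conj Conj Verb Conj Prep Conj Verb.
Checking: rule 1 holds; rule 2 holds; rule 3 holds; rule 4 holds; rule 5 holds.

Conj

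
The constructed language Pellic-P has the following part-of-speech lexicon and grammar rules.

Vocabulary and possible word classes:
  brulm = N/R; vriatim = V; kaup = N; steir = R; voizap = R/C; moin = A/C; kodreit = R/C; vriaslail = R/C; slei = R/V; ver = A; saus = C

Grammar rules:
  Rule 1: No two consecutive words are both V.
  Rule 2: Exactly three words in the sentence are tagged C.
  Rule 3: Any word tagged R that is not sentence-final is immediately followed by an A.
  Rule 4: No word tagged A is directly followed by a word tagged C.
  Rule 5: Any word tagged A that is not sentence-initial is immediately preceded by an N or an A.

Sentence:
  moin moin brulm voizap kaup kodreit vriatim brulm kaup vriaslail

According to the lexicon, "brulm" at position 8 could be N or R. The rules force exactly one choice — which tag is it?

N

Candidates per position — 1:moin {A,C}; 2:moin {A,C}; 3:brulm {N,R}; 4:voizap {R,C}; 5:kaup {N}; 6:kodreit {R,C}; 7:vriatim {V}; 8:brulm {N,R}; 9:kaup {N}; 10:vriaslail {R,C}.
Position 3: tagging it R would leave rule 3 unsatisfiable, so it must be N.
Position 4: tagging it R would leave rule 3 unsatisfiable, so it must be C.
Position 6: tagging it R would leave rule 3 unsatisfiable, so it must be C.
Position 8: tagging it R would leave rule 3 unsatisfiable, so it must be N.
The remaining ambiguous positions (1, 2, 10) are resolved jointly — only one combination satisfies every rule.
The unique satisfying tagging is: A A N C N C V N N C.
Check: rule 1 ✓; rule 2 ✓; rule 3 ✓; rule 4 ✓; rule 5 ✓.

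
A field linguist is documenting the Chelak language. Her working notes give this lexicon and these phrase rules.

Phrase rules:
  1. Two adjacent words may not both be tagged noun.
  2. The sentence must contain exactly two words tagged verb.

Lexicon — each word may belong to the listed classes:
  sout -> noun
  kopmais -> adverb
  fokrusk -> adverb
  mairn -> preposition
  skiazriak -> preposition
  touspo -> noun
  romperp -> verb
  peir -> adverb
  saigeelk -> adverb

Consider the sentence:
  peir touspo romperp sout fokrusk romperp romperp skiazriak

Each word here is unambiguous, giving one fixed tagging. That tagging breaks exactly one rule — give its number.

Fixed tagging: adverb noun verb noun adverb verb verb preposition.
Checking each rule: R1 holds, R2 violated.
Only rule 2 fails.

2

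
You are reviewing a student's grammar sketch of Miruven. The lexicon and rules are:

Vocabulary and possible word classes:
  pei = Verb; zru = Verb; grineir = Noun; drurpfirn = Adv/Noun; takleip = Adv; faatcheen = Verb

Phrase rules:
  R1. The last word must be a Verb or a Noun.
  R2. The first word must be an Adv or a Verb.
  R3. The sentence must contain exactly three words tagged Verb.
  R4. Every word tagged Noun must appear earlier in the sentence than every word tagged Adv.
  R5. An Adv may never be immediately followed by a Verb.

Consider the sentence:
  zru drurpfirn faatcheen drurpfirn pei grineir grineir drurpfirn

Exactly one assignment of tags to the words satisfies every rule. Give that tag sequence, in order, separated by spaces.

Candidates per position — 1:zru {Verb}; 2:drurpfirn {Adv,Noun}; 3:faatcheen {Verb}; 4:drurpfirn {Adv,Noun}; 5:pei {Verb}; 6:grineir {Noun}; 7:grineir {Noun}; 8:drurpfirn {Adv,Noun}.
Position 2: Adv is ruled out by rule 4; that leaves Noun.
Position 4: Adv is ruled out by rule 4; that leaves Noun.
Position 8: Adv is ruled out by rule 1; that leaves Noun.
That leaves exactly one tagging: Verb Noun Verb Noun Verb Noun Noun Noun.
Verifying each rule — rule 1 satisfied; rule 2 satisfied; rule 3 satisfied; rule 4 satisfied; rule 5 satisfied.

Verb Noun Verb Noun Verb Noun Noun Noun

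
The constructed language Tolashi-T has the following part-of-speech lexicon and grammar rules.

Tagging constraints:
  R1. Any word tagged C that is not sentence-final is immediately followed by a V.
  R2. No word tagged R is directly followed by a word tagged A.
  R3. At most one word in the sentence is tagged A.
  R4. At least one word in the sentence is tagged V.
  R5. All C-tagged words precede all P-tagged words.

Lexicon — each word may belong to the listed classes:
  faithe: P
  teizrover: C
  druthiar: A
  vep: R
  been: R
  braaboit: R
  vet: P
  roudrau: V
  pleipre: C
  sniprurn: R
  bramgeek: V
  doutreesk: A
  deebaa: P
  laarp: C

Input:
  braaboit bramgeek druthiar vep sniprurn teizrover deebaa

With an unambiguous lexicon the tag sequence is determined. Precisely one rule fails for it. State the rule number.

1

Fixed tagging: R V A R R C P.
Applying the rules: R1 fails, R2 ok, R3 ok, R4 ok, R5 ok.
Only rule 1 fails.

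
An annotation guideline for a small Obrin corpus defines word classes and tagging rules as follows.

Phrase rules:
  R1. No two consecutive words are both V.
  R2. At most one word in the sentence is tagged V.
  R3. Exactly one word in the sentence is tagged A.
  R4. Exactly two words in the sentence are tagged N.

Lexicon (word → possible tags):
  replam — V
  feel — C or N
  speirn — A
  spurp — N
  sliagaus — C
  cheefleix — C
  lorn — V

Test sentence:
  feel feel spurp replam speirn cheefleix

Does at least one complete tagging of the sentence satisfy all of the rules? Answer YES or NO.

Candidates per position — 1:feel {C,N}; 2:feel {C,N}; 3:spurp {N}; 4:replam {V}; 5:speirn {A}; 6:cheefleix {C}.
One satisfying assignment: N C N V A C.
Check: rule 1 ✓; rule 2 ✓; rule 3 ✓; rule 4 ✓.

YES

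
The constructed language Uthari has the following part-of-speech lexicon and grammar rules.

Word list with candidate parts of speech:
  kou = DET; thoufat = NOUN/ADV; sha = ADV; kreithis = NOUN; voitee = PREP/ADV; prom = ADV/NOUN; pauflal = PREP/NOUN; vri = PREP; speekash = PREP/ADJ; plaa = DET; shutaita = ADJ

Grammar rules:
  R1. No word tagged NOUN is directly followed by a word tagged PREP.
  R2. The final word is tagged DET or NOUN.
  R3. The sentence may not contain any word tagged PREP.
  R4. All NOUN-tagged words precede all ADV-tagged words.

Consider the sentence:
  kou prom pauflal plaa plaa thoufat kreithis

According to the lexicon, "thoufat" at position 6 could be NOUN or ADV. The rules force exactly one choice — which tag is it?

NOUN

Candidates per position — 1:kou {DET}; 2:prom {ADV,NOUN}; 3:pauflal {PREP,NOUN}; 4:plaa {DET}; 5:plaa {DET}; 6:thoufat {NOUN,ADV}; 7:kreithis {NOUN}.
Position 2: ADV is ruled out by rule 4; that leaves NOUN.
Position 3: PREP is ruled out by rule 1; that leaves NOUN.
Position 6: ADV is ruled out by rule 4; that leaves NOUN.
The only consistent sequence is: DET NOUN NOUN DET DET NOUN NOUN.
Check: rule 1 satisfied; rule 2 satisfied; rule 3 satisfied; rule 4 satisfied.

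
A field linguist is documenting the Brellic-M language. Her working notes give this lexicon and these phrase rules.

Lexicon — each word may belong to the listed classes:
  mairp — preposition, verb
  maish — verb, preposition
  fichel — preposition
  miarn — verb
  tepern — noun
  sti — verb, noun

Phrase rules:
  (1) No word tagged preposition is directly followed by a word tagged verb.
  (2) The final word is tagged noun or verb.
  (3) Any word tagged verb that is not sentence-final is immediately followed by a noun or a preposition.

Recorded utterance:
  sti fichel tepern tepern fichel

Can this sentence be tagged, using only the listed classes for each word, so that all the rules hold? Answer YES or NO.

NO

Candidates per position — 1:sti {verb,noun}; 2:fichel {preposition}; 3:tepern {noun}; 4:tepern {noun}; 5:fichel {preposition}.
Rule 2 cannot be satisfied by any choice of tags from the lexicon.
So there is no consistent tagging.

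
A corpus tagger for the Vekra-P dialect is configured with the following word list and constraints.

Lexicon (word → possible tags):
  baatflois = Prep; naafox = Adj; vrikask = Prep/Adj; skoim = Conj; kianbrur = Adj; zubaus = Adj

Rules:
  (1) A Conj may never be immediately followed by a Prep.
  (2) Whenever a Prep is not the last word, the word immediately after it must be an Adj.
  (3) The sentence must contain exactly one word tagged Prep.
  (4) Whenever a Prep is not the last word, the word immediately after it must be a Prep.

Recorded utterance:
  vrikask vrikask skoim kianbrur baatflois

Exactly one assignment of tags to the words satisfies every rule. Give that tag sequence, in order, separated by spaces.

Adj Adj Conj Adj Prep

Candidates per position — 1:vrikask {Prep,Adj}; 2:vrikask {Prep,Adj}; 3:skoim {Conj}; 4:kianbrur {Adj}; 5:baatflois {Prep}.
Position 1: Prep is ruled out by rule 3; that leaves Adj.
Position 2: Prep is ruled out by rule 2; that leaves Adj.
The unique satisfying tagging is: Adj Adj Conj Adj Prep.
Rule-by-rule: rule 1 ✓; rule 2 ✓; rule 3 ✓; rule 4 ✓.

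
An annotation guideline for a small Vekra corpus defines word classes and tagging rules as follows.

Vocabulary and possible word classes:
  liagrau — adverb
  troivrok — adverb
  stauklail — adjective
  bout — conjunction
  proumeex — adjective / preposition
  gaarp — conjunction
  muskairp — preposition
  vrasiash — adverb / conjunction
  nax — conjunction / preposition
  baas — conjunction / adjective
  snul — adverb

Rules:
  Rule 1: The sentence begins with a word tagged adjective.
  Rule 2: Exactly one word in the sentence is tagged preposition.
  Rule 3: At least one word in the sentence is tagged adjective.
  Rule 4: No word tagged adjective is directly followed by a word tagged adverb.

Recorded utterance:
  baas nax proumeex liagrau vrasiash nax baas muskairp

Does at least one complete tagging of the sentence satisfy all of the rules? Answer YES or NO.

NO

Candidates per position — 1:baas {conjunction,adjective}; 2:nax {conjunction,preposition}; 3:proumeex {adjective,preposition}; 4:liagrau {adverb}; 5:vrasiash {adverb,conjunction}; 6:nax {conjunction,preposition}; 7:baas {conjunction,adjective}; 8:muskairp {preposition}.
Every candidate sequence violates at least one rule; no consistent tagging exists.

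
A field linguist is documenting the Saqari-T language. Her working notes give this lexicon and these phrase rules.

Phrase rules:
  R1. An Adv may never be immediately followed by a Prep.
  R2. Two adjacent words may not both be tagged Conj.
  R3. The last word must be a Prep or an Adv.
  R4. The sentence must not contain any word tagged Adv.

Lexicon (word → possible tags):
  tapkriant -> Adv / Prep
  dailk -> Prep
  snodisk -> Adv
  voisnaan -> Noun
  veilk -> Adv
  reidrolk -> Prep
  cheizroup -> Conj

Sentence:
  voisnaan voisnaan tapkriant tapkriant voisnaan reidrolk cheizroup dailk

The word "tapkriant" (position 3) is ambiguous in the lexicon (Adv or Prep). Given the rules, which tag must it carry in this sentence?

Candidates per position — 1:voisnaan {Noun}; 2:voisnaan {Noun}; 3:tapkriant {Adv,Prep}; 4:tapkriant {Adv,Prep}; 5:voisnaan {Noun}; 6:reidrolk {Prep}; 7:cheizroup {Conj}; 8:dailk {Prep}.
Position 3: tagging it Adv would leave rule 4 unsatisfiable, so it must be Prep.
Position 4: tagging it Adv would leave rule 4 unsatisfiable, so it must be Prep.
The unique satisfying tagging is: Noun Noun Prep Prep Noun Prep Conj Prep.
Check: rule 1 holds; rule 2 holds; rule 3 holds; rule 4 holds.

Prep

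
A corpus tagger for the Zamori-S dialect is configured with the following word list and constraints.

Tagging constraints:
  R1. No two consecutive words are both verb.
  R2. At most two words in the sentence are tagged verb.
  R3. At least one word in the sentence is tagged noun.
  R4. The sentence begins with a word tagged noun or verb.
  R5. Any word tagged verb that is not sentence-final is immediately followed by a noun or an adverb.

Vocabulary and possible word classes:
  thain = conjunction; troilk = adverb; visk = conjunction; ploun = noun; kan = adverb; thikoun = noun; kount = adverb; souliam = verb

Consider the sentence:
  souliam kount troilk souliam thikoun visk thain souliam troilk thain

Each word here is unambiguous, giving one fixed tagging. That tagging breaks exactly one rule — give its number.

2

Fixed tagging: verb adverb adverb verb noun conjunction conjunction verb adverb conjunction.
Checking each rule: R1 pass, R2 fail, R3 pass, R4 pass, R5 pass.
Only rule 2 fails.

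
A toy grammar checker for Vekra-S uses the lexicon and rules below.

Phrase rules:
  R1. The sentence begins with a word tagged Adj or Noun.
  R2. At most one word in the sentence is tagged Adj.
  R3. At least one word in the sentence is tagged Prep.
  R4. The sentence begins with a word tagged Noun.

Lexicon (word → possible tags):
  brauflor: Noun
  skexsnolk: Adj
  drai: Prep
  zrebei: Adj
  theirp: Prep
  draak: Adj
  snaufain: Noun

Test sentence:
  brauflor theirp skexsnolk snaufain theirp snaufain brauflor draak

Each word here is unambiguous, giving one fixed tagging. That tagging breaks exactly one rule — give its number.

Fixed tagging: Noun Prep Adj Noun Prep Noun Noun Adj.
Applying the rules: R1 ok, R2 fails, R3 ok, R4 ok.
Only rule 2 fails.

2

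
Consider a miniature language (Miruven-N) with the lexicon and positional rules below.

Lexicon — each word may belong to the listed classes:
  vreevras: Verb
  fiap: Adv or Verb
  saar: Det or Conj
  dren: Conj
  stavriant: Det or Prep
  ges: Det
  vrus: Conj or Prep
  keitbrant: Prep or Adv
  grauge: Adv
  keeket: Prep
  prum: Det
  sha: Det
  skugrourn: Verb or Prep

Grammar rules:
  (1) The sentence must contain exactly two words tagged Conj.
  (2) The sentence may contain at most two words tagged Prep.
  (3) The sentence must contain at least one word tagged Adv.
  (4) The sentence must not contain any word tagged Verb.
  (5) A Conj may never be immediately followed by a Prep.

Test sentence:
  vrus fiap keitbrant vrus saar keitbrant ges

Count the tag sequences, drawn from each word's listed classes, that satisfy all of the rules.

8

Candidates per position — 1:vrus {Conj,Prep}; 2:fiap {Adv,Verb}; 3:keitbrant {Prep,Adv}; 4:vrus {Conj,Prep}; 5:saar {Det,Conj}; 6:keitbrant {Prep,Adv}; 7:ges {Det}.
There are 64 candidate sequences in total.
Checking each against the rules leaves 8 sequences.
Count = 8.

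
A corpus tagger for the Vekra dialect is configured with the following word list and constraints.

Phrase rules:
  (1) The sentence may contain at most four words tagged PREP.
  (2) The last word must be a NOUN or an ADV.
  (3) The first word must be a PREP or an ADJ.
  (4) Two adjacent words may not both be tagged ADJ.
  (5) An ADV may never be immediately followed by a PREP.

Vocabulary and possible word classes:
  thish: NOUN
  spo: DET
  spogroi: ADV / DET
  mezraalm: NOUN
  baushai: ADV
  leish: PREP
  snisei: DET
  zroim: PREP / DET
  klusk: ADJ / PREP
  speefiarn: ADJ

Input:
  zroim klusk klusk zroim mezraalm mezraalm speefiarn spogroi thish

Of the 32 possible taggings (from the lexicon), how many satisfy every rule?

Candidates per position — 1:zroim {PREP,DET}; 2:klusk {ADJ,PREP}; 3:klusk {ADJ,PREP}; 4:zroim {PREP,DET}; 5:mezraalm {NOUN}; 6:mezraalm {NOUN}; 7:speefiarn {ADJ}; 8:spogroi {ADV,DET}; 9:thish {NOUN}.
There are 32 candidate sequences in total.
Checking each against the rules leaves 12 sequences.
Count = 12.

12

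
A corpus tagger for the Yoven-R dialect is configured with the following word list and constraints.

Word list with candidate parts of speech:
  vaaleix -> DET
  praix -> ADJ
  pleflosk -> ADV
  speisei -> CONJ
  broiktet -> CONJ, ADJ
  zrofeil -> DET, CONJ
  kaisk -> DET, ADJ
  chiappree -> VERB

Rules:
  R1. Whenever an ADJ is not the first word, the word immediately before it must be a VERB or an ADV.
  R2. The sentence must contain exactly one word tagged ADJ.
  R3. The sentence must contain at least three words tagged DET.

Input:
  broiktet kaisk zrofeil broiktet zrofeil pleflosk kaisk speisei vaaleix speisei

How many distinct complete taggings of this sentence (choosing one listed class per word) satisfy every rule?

Candidates per position — 1:broiktet {CONJ,ADJ}; 2:kaisk {DET,ADJ}; 3:zrofeil {DET,CONJ}; 4:broiktet {CONJ,ADJ}; 5:zrofeil {DET,CONJ}; 6:pleflosk {ADV}; 7:kaisk {DET,ADJ}; 8:speisei {CONJ}; 9:vaaleix {DET}; 10:speisei {CONJ}.
There are 64 candidate sequences in total.
Checking each against the rules leaves 7 sequences.
Count = 7.

7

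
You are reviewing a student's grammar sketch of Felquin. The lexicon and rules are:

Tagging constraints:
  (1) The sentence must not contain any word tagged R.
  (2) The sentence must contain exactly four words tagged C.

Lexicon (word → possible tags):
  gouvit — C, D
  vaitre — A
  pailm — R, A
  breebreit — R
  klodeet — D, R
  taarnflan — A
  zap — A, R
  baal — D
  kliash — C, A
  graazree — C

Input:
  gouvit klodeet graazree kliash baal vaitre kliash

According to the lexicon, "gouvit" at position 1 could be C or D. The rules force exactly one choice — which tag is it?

C

Candidates per position — 1:gouvit {C,D}; 2:klodeet {D,R}; 3:graazree {C}; 4:kliash {C,A}; 5:baal {D}; 6:vaitre {A}; 7:kliash {C,A}.
At position 1, choosing D makes rule 2 impossible to satisfy; hence C.
At position 2, choosing R makes rule 1 impossible to satisfy; hence D.
At position 4, choosing A makes rule 2 impossible to satisfy; hence C.
At position 7, choosing A makes rule 2 impossible to satisfy; hence C.
That leaves exactly one tagging: C D C C D A C.
Verifying each rule — rule 1 satisfied; rule 2 satisfied.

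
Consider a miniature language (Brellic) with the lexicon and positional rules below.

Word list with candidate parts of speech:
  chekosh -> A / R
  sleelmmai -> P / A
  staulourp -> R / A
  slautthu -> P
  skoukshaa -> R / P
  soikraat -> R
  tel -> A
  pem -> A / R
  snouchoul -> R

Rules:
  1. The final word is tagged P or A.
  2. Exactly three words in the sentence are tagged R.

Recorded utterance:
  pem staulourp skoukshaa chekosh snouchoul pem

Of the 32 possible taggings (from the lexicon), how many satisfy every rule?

6

Candidates per position — 1:pem {A,R}; 2:staulourp {R,A}; 3:skoukshaa {R,P}; 4:chekosh {A,R}; 5:snouchoul {R}; 6:pem {A,R}.
There are 32 candidate sequences in total.
Checking each against the rules leaves 6 sequences.
Count = 6.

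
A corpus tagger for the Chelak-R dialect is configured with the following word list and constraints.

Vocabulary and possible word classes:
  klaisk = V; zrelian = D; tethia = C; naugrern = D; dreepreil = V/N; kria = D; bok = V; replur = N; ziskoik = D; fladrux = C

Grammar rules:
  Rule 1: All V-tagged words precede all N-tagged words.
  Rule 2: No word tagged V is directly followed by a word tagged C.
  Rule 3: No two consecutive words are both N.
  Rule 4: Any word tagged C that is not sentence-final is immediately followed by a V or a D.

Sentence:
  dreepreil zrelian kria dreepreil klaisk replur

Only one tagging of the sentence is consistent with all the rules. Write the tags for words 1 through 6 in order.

Candidates per position — 1:dreepreil {V,N}; 2:zrelian {D}; 3:kria {D}; 4:dreepreil {V,N}; 5:klaisk {V}; 6:replur {N}.
Word 1 cannot be N — rule 1 would then fail for every completion. It is V.
Word 4 cannot be N — rule 1 would then fail for every completion. It is V.
The unique satisfying tagging is: V D D V V N.
Rule-by-rule: rule 1 holds; rule 2 holds; rule 3 holds; rule 4 holds.

V D D V V N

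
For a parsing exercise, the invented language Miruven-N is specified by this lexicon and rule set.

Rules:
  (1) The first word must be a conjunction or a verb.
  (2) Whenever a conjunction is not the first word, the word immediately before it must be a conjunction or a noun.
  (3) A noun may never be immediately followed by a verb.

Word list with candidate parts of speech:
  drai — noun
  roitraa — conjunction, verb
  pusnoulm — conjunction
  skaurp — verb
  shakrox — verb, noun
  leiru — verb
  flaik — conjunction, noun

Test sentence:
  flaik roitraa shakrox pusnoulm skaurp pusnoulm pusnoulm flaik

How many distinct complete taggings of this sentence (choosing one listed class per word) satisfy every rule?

0

Candidates per position — 1:flaik {conjunction,noun}; 2:roitraa {conjunction,verb}; 3:shakrox {verb,noun}; 4:pusnoulm {conjunction}; 5:skaurp {verb}; 6:pusnoulm {conjunction}; 7:pusnoulm {conjunction}; 8:flaik {conjunction,noun}.
There are 16 candidate sequences in total.
Rule 2 cannot be satisfied by any choice of tags from the lexicon.
So there is no consistent tagging.
Count = 0.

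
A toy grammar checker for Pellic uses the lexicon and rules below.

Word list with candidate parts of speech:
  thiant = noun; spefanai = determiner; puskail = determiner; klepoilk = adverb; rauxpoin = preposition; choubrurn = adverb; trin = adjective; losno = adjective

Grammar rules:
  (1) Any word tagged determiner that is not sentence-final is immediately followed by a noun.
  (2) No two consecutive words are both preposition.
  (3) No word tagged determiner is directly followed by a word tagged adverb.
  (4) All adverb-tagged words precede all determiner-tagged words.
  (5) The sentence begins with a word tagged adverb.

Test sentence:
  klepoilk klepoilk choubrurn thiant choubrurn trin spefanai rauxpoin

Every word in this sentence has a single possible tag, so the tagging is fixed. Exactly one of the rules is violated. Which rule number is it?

1

Fixed tagging: adverb adverb adverb noun adverb adjective determiner preposition.
Applying the rules: R1 fails, R2 ok, R3 ok, R4 ok, R5 ok.
Only rule 1 fails.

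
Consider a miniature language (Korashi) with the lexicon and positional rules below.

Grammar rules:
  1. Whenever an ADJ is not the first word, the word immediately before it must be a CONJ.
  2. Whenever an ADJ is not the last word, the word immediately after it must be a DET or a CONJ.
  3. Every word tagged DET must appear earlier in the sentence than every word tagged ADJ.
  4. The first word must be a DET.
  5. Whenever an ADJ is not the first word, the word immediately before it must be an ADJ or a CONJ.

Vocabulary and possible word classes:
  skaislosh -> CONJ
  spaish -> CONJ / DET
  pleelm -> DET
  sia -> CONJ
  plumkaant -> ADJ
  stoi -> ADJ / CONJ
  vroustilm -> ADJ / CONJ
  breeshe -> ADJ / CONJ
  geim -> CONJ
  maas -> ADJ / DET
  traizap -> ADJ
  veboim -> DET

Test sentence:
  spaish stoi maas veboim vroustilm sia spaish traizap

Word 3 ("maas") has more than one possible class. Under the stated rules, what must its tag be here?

Candidates per position — 1:spaish {CONJ,DET}; 2:stoi {ADJ,CONJ}; 3:maas {ADJ,DET}; 4:veboim {DET}; 5:vroustilm {ADJ,CONJ}; 6:sia {CONJ}; 7:spaish {CONJ,DET}; 8:traizap {ADJ}.
Position 1: tagging it CONJ would leave rule 4 unsatisfiable, so it must be DET.
Position 2: tagging it ADJ would leave rule 1 unsatisfiable, so it must be CONJ.
Position 3: tagging it ADJ would leave rule 3 unsatisfiable, so it must be DET.
Position 5: tagging it ADJ would leave rule 1 unsatisfiable, so it must be CONJ.
Position 7: tagging it DET would leave rule 1 unsatisfiable, so it must be CONJ.
So the tagging must be: DET CONJ DET DET CONJ CONJ CONJ ADJ.
Verifying each rule — rule 1 ok; rule 2 ok; rule 3 ok; rule 4 ok; rule 5 ok.

DET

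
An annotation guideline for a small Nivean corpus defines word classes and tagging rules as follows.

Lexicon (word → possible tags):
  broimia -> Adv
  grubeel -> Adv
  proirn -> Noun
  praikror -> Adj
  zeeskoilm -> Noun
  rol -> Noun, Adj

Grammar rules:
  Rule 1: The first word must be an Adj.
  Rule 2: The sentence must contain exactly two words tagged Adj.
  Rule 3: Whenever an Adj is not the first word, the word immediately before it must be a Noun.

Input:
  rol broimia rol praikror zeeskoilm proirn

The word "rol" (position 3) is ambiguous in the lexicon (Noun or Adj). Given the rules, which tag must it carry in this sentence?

Noun

Candidates per position — 1:rol {Noun,Adj}; 2:broimia {Adv}; 3:rol {Noun,Adj}; 4:praikror {Adj}; 5:zeeskoilm {Noun}; 6:proirn {Noun}.
If word 1 were Noun, no tagging could satisfy rule 1; so word 1 is Adj.
If word 3 were Adj, no tagging could satisfy rule 2; so word 3 is Noun.
That leaves exactly one tagging: Adj Adv Noun Adj Noun Noun.
Rule-by-rule: rule 1 ok; rule 2 ok; rule 3 ok.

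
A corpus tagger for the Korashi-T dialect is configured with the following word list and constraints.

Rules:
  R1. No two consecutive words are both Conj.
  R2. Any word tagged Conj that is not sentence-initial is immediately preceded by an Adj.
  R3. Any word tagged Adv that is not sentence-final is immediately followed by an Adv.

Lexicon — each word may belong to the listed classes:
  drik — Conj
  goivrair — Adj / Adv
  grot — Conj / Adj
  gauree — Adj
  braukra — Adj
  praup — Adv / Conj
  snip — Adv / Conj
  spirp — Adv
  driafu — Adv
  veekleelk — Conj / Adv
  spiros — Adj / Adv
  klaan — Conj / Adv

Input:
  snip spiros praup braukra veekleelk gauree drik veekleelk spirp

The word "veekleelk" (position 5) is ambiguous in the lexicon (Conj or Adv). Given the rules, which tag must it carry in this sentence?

Candidates per position — 1:snip {Adv,Conj}; 2:spiros {Adj,Adv}; 3:praup {Adv,Conj}; 4:braukra {Adj}; 5:veekleelk {Conj,Adv}; 6:gauree {Adj}; 7:drik {Conj}; 8:veekleelk {Conj,Adv}; 9:spirp {Adv}.
Position 1: tagging it Adv would leave rule 3 unsatisfiable, so it must be Conj.
Position 2: tagging it Adv would leave rule 3 unsatisfiable, so it must be Adj.
Position 3: tagging it Adv would leave rule 3 unsatisfiable, so it must be Conj.
Position 5: tagging it Adv would leave rule 3 unsatisfiable, so it must be Conj.
Position 8: tagging it Conj would leave rule 1 unsatisfiable, so it must be Adv.
The unique satisfying tagging is: Conj Adj Conj Adj Conj Adj Conj Adv Adv.
Rule-by-rule: rule 1 holds; rule 2 holds; rule 3 holds.

Conj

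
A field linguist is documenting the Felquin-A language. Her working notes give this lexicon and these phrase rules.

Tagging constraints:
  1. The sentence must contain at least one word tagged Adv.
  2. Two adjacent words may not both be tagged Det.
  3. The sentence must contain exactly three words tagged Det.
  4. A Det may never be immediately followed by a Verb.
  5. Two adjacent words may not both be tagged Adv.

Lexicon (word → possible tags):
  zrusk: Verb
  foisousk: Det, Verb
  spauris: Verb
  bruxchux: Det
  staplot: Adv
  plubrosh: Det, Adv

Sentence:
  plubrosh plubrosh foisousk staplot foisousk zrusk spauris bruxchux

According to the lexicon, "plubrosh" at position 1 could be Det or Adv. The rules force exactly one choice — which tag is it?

Det

Candidates per position — 1:plubrosh {Det,Adv}; 2:plubrosh {Det,Adv}; 3:foisousk {Det,Verb}; 4:staplot {Adv}; 5:foisousk {Det,Verb}; 6:zrusk {Verb}; 7:spauris {Verb}; 8:bruxchux {Det}.
At position 5, choosing Det makes rule 4 impossible to satisfy; hence Verb.
Position 1: the remaining choice is settled jointly with positions 2, 3 — only Det at position 1 is part of a tagging that satisfies every rule.
So the tagging must be: Det Adv Det Adv Verb Verb Verb Det.
Check: rule 1 satisfied; rule 2 satisfied; rule 3 satisfied; rule 4 satisfied; rule 5 satisfied.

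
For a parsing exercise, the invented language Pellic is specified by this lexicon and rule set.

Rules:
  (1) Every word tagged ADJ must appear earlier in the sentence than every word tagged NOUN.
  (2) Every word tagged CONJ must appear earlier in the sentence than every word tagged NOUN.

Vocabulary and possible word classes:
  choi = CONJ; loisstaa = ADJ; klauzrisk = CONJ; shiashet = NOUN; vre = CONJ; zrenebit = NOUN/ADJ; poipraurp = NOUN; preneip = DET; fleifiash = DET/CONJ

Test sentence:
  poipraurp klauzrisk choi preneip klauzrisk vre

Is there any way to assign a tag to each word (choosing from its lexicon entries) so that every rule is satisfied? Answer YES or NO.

Candidates per position — 1:poipraurp {NOUN}; 2:klauzrisk {CONJ}; 3:choi {CONJ}; 4:preneip {DET}; 5:klauzrisk {CONJ}; 6:vre {CONJ}.
Rule 2 cannot be satisfied by any choice of tags from the lexicon.
So there is no consistent tagging.

NO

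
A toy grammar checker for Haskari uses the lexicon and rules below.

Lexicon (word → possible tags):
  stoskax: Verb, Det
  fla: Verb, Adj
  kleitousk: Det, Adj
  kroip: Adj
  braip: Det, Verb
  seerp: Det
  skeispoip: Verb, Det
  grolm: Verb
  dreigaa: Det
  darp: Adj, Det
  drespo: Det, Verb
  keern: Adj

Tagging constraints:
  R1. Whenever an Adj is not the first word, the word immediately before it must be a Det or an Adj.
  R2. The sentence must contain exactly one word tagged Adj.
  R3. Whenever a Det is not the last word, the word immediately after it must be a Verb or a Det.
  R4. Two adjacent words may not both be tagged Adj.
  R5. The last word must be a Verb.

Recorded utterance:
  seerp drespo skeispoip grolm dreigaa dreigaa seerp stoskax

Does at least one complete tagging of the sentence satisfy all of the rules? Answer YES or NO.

NO

Candidates per position — 1:seerp {Det}; 2:drespo {Det,Verb}; 3:skeispoip {Verb,Det}; 4:grolm {Verb}; 5:dreigaa {Det}; 6:dreigaa {Det}; 7:seerp {Det}; 8:stoskax {Verb,Det}.
Rule 2 cannot be satisfied by any choice of tags from the lexicon.
So there is no consistent tagging.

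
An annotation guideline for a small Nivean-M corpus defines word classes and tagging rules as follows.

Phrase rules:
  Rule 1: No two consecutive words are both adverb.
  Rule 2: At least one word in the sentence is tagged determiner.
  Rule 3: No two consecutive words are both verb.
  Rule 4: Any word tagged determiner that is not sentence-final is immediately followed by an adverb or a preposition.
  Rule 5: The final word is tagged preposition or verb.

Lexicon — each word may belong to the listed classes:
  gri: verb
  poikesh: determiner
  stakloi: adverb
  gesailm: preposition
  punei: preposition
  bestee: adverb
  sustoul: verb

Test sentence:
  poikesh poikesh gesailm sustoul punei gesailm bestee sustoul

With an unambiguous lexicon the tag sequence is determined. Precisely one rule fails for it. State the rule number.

4

Fixed tagging: determiner determiner preposition verb preposition preposition adverb verb.
Checking each rule: R1 pass, R2 pass, R3 pass, R4 fail, R5 pass.
Only rule 4 fails.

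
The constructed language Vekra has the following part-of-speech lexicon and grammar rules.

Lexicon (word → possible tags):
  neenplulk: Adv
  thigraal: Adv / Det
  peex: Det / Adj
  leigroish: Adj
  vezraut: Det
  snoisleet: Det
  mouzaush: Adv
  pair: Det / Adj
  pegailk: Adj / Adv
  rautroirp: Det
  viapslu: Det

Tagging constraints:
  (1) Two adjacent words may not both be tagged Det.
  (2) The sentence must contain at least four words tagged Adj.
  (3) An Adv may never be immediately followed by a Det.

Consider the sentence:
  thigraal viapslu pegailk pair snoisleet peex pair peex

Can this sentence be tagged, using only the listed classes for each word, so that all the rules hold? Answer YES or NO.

Candidates per position — 1:thigraal {Adv,Det}; 2:viapslu {Det}; 3:pegailk {Adj,Adv}; 4:pair {Det,Adj}; 5:snoisleet {Det}; 6:peex {Det,Adj}; 7:pair {Det,Adj}; 8:peex {Det,Adj}.
Every candidate sequence violates at least one rule; no consistent tagging exists.

NO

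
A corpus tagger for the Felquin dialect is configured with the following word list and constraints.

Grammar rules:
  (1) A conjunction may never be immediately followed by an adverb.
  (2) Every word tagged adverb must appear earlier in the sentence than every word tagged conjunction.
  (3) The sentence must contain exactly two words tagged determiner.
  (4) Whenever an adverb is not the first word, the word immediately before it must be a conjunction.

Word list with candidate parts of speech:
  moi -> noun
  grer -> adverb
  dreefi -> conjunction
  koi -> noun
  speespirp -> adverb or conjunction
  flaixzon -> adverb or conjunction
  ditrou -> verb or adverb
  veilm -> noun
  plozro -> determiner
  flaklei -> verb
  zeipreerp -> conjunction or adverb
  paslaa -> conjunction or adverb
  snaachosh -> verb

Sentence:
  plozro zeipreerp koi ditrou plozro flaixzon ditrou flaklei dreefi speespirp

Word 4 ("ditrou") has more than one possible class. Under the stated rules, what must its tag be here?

verb

Candidates per position — 1:plozro {determiner}; 2:zeipreerp {conjunction,adverb}; 3:koi {noun}; 4:ditrou {verb,adverb}; 5:plozro {determiner}; 6:flaixzon {adverb,conjunction}; 7:ditrou {verb,adverb}; 8:flaklei {verb}; 9:dreefi {conjunction}; 10:speespirp {adverb,conjunction}.
Position 2: tagging it adverb would leave rule 4 unsatisfiable, so it must be conjunction.
Position 4: tagging it adverb would leave rule 2 unsatisfiable, so it must be verb.
Position 6: tagging it adverb would leave rule 2 unsatisfiable, so it must be conjunction.
Position 7: tagging it adverb would leave rule 1 unsatisfiable, so it must be verb.
Position 10: tagging it adverb would leave rule 1 unsatisfiable, so it must be conjunction.
The only consistent sequence is: determiner conjunction noun verb determiner conjunction verb verb conjunction conjunction.
Rule-by-rule: rule 1 ✓; rule 2 ✓; rule 3 ✓; rule 4 ✓.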